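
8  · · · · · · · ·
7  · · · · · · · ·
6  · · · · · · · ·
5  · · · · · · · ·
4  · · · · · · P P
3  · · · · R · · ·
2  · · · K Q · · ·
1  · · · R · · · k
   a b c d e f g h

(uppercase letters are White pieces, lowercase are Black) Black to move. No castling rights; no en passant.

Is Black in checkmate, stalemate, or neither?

Black to move; black king on h1.
In check: yes, from the white rook on d1.
King squares — g1: attacked by Rd1; g2: attacked by Qe2; h2: attacked by Qe2.
Legal moves for Black: none.
In check with no legal moves → checkmate.

checkmate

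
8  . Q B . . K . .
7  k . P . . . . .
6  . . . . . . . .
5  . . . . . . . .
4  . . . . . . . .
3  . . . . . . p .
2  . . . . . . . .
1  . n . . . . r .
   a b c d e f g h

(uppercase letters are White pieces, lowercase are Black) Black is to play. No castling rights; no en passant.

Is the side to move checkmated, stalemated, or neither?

Black to move; black king on a7.
In check: yes, from the white queen on b8.
King squares — a6: attacked by Bc8; b6: attacked by Qb8; b7: attacked by Qb8; a8: attacked by Qb8; b8: attacked by Pc7.
Legal moves for Black: none.
In check with no legal moves → checkmate.

checkmate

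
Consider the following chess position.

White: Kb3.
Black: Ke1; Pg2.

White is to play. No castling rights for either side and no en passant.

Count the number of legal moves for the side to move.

White to move; king on b3.
In check: no.
Legal moves: Kc4, Kb4, Ka4, Kc3, Ka3, Kc2, Kb2, Ka2.
Count: 8.

8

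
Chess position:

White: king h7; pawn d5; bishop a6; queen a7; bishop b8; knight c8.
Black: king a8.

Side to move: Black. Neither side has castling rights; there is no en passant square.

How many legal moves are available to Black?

Black to move; king on a8.
In check: yes, from the white queen on a7.
Legal moves: none.
Count: 0.

0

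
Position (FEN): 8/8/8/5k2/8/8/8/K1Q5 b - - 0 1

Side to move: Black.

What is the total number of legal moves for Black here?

Black to move; king on f5.
In check: no.
Legal moves: Kg6, Kf6, Ke6, Ke5, Kg4, Ke4.
Count: 6.

6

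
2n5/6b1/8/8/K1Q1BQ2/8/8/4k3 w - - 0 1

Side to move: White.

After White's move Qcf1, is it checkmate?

yes

After Qcf1: black king on e1; in check: yes, from the white queen on f1.
King squares — d1: attacked by Qf1; f1: attacked by Qf4; d2: attacked by Qf4; e2: attacked by Qf1; f2: attacked by Qf1.
Black has no legal moves → checkmate.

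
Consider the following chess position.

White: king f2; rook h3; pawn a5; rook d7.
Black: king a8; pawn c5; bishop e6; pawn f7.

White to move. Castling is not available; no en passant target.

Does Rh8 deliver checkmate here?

yes

After Rh8: black king on a8; in check: yes, from the white rook on h8.
King squares — a7: attacked by Rd7; b7: attacked by Rd7; b8: attacked by Rh8.
Black has no legal moves → checkmate.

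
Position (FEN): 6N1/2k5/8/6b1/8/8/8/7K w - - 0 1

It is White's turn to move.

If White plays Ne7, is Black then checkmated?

After Ne7: black king on c7; in check: no.
Black is not in check, so this cannot be checkmate.

no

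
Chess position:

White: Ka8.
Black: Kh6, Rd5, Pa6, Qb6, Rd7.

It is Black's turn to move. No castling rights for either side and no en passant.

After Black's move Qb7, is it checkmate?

After Qb7: white king on a8; in check: yes, from the black queen on b7.
King squares — a7: attacked by Qb7; b7: attacked by Rd7; b8: attacked by Qb7.
White has no legal moves → checkmate.

yes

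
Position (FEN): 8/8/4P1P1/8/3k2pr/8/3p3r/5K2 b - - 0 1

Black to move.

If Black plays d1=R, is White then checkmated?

yes

After d1=R: white king on f1; in check: yes, from the black rook on d1.
King squares — e1: attacked by Rd1; g1: attacked by Rd1; e2: attacked by Rh2; f2: attacked by Rh2; g2: attacked by Rh2.
White has no legal moves → checkmate.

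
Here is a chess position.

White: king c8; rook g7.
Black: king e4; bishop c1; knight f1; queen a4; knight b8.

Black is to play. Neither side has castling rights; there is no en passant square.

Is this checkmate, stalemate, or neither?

Black to move; black king on e4.
In check: no.
Legal moves for Black include: Nd7, Nc6, Na6, Kf5, Ke5, Kd5, Kf4, Kd4, Kf3, Ke3, Kd3, Qe8+, Qa8, Qd7+, Qa7, Qc6+, Qa6+, Qb5, ... (list truncated; more exist).
Black has legal moves and is not in check → neither.

neither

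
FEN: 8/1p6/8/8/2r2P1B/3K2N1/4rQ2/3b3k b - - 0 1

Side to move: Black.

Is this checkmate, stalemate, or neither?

checkmate

Black to move; black king on h1.
In check: yes, from the white knight on g3.
King squares — g1: attacked by Qf2; g2: attacked by Qf2; h2: attacked by Qf2.
Legal moves for Black: none.
In check with no legal moves → checkmate.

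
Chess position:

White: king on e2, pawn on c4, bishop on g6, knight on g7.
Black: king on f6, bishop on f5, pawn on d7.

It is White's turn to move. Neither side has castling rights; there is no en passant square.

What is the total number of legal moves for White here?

White to move; king on e2.
In check: no.
Legal moves: Ne8+, Ne6, Nh5+, Nxf5, Be8, Bh7, Bf7, Bh5, Bxf5, Kf3, Ke3, Kf2, Kd2, Kf1, Ke1, Kd1, c5.
Count: 17.

17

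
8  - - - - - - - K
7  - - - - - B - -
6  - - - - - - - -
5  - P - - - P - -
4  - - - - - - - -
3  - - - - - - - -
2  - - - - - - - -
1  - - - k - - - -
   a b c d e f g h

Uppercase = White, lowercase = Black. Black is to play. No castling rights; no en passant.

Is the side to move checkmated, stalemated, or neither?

Black to move; black king on d1.
In check: no.
Legal moves for Black: Ke2, Kd2, Kc2, Ke1, Kc1.
Black has 5 legal moves and is not in check → neither.

neither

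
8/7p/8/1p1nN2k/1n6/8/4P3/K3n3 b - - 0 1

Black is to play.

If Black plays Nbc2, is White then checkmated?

After Nbc2: white king on a1; in check: yes, from the black knight on c2.
White has 3 legal replies: Kb2, Ka2, Kb1.
In check but a legal move exists → not checkmate.

no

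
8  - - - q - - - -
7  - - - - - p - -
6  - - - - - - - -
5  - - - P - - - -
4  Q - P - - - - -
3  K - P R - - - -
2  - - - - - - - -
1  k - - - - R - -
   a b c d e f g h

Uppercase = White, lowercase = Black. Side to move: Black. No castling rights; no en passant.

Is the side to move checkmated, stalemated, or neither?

checkmate

Black to move; black king on a1.
In check: yes, from the white rook on f1.
King squares — b1: attacked by Rf1; a2: attacked by Ka3; b2: attacked by Ka3.
Legal moves for Black: none.
In check with no legal moves → checkmate.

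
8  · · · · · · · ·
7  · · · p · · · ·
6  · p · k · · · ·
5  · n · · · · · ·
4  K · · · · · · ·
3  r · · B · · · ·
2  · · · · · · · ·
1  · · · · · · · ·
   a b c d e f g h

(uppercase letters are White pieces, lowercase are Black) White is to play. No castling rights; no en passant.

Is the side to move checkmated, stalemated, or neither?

neither

White to move; white king on a4.
In check: yes, from the black rook on a3.
Legal moves for White: Kxb5, Kb4.
White is in check but has 2 legal moves → neither.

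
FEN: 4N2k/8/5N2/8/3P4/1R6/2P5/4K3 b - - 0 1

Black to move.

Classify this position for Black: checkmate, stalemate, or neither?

Black to move; black king on h8.
In check: no.
King squares — g7: attacked by Ne8; h7: attacked by Nf6; g8: attacked by Nf6.
Legal moves for Black: none.
Not in check and no legal moves → stalemate.

stalemate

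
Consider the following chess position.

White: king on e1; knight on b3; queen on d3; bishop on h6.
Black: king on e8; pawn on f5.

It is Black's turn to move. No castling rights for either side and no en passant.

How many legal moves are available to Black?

3

Black to move; king on e8.
In check: no.
Legal moves: Kf7, Ke7, f4.
Count: 3.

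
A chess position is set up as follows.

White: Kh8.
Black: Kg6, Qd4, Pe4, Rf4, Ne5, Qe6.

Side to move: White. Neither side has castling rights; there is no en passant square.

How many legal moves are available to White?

0

White to move; king on h8.
In check: no.
Legal moves: none.
Count: 0.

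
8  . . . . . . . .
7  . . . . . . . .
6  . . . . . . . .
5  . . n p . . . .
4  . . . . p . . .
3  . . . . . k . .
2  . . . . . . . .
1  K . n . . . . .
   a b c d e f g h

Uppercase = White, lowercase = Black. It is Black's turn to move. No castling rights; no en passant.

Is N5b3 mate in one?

After N5b3: white king on a1; in check: yes, from the black knight on b3.
White has 2 legal replies: Kb2, Kb1.
In check but a legal move exists → not checkmate.

no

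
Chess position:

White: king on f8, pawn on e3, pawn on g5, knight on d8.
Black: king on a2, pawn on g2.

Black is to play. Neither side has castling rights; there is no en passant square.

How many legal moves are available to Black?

Black to move; king on a2.
In check: no.
Legal moves: Kb3, Ka3, Kb2, Kb1, Ka1, g1=Q, g1=R, g1=B, g1=N.
Count: 9.

9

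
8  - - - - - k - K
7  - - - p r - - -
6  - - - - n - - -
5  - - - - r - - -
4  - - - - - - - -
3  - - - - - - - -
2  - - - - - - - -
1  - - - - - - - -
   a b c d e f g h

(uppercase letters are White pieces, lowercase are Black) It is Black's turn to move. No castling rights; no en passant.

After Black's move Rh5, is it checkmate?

After Rh5: white king on h8; in check: yes, from the black rook on h5.
King squares — g7: attacked by Ne6; h7: attacked by Rh5; g8: attacked by Kf8.
White has no legal moves → checkmate.

yes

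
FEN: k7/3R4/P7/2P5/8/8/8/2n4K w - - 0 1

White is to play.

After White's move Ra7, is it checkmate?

After Ra7: black king on a8; in check: yes, from the white rook on a7.
Black has 2 legal replies: Kb8, Kxa7.
In check but a legal move exists → not checkmate.

no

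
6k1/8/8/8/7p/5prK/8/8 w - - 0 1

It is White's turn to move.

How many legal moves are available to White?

2

White to move; king on h3.
In check: yes, from the black rook on g3.
Legal moves: Kxh4, Kh2.
Count: 2.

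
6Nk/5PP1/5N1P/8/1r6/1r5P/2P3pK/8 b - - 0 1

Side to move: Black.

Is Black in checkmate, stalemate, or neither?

checkmate

Black to move; black king on h8.
In check: yes, from the white pawn on g7.
King squares — g7: attacked by Ph6; h7: attacked by Nf6; g8: attacked by Nf6.
Legal moves for Black: none.
In check with no legal moves → checkmate.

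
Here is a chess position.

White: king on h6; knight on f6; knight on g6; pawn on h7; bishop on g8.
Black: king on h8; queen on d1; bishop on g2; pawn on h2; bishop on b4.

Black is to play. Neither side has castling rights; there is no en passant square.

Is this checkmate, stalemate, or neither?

Black to move; black king on h8.
In check: yes, from the white knight on g6.
King squares — g7: attacked by Kh6; h7: attacked by Nf6; g8: attacked by Nf6.
Legal moves for Black: none.
In check with no legal moves → checkmate.

checkmate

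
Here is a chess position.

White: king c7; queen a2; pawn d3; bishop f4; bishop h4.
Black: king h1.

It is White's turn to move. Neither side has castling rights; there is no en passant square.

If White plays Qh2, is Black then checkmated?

After Qh2: black king on h1; in check: yes, from the white queen on h2.
King squares — g1: attacked by Qh2; g2: attacked by Qh2; h2: attacked by Bf4.
Black has no legal moves → checkmate.

yes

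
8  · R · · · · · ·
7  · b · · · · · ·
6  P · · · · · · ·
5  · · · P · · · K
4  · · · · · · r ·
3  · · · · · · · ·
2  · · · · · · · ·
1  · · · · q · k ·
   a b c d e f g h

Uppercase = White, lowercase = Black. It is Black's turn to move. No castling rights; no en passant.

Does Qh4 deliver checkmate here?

After Qh4: white king on h5; in check: yes, from the black queen on h4.
King squares — g4: attacked by Qh4; h4: attacked by Rg4; g5: attacked by Rg4; g6: attacked by Rg4; h6: attacked by Qh4.
White has no legal moves → checkmate.

yes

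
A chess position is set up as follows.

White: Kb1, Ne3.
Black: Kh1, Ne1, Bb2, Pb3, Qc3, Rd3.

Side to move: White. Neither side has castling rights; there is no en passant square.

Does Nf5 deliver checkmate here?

After Nf5: black king on h1; in check: no.
Black is not in check, so this cannot be checkmate.

no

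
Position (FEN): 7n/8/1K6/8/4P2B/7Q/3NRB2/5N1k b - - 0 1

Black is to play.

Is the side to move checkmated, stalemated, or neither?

checkmate

Black to move; black king on h1.
In check: yes, from the white queen on h3.
King squares — g1: attacked by Bf2; g2: attacked by Qh3; h2: attacked by Nf1.
Legal moves for Black: none.
In check with no legal moves → checkmate.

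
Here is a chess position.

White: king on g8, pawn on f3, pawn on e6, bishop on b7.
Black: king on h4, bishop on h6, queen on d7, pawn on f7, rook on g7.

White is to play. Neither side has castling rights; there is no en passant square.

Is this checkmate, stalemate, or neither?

White to move; white king on g8.
In check: yes, from the black rook on g7.
Legal moves for White: Kh8, Kf8.
White is in check but has 2 legal moves → neither.

neither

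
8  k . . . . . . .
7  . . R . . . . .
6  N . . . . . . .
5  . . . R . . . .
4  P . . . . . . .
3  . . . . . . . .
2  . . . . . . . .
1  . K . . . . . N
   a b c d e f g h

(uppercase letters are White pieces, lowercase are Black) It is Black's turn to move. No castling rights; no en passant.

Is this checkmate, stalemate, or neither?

stalemate

Black to move; black king on a8.
In check: no.
King squares — a7: attacked by Rc7; b7: attacked by Rc7; b8: attacked by Na6.
Legal moves for Black: none.
Not in check and no legal moves → stalemate.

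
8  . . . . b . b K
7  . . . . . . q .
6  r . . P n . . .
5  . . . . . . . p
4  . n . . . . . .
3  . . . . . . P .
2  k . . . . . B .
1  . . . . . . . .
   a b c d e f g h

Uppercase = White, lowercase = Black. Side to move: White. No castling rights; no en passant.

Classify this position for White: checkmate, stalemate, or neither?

checkmate

White to move; white king on h8.
In check: yes, from the black queen on g7.
King squares — g7: attacked by Ne6; h7: attacked by Qg7; g8: attacked by Qg7.
Legal moves for White: none.
In check with no legal moves → checkmate.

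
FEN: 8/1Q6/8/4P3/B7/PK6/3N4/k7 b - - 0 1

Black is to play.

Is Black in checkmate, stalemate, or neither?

Black to move; black king on a1.
In check: no.
King squares — b1: attacked by Nd2; a2: attacked by Kb3; b2: attacked by Kb3.
Legal moves for Black: none.
Not in check and no legal moves → stalemate.

stalemate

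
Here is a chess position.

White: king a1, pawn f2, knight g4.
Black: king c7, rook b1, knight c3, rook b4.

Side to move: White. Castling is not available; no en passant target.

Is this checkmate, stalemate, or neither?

White to move; white king on a1.
In check: yes, from the black rook on b1.
King squares — b1: attacked by Nc3; a2: attacked by Nc3; b2: attacked by Rb1.
Legal moves for White: none.
In check with no legal moves → checkmate.

checkmate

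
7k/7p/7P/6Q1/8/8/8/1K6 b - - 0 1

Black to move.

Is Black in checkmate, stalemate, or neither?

Black to move; black king on h8.
In check: no.
King squares — g7: attacked by Qg5; h7: own pawn; g8: attacked by Qg5.
Legal moves for Black: none.
Not in check and no legal moves → stalemate.

stalemate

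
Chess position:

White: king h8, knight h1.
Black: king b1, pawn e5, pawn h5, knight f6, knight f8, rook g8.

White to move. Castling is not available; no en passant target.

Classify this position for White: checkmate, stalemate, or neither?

White to move; white king on h8.
In check: yes, from the black rook on g8.
King squares — g7: attacked by Rg8; h7: attacked by Nf6; g8: attacked by Nf6.
Legal moves for White: none.
In check with no legal moves → checkmate.

checkmate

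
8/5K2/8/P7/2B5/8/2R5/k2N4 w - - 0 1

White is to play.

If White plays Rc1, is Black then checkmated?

After Rc1: black king on a1; in check: yes, from the white rook on c1.
King squares — b1: attacked by Rc1; a2: attacked by Bc4; b2: attacked by Nd1.
Black has no legal moves → checkmate.

yes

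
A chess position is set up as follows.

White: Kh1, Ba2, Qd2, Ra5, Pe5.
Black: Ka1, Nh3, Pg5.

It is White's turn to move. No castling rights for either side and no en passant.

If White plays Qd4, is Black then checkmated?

yes

After Qd4: black king on a1; in check: yes, from the white queen on d4.
King squares — b1: attacked by Ba2; a2: attacked by Ra5; b2: attacked by Qd4.
Black has no legal moves → checkmate.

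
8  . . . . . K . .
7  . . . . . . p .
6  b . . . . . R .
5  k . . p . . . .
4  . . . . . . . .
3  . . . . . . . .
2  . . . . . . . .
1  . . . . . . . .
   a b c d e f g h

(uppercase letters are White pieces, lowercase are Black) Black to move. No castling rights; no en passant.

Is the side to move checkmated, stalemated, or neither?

Black to move; black king on a5.
In check: no.
Legal moves for Black: Bc8, Bb7, Bb5, Bc4, Bd3, Be2, Bf1, Kb5, Kb4, Ka4, d4.
Black has 11 legal moves and is not in check → neither.

neither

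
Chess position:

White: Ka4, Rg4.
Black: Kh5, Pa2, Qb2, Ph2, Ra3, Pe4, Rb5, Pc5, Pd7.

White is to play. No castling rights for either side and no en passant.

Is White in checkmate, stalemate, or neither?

White to move; white king on a4.
In check: yes, from the black rook on a3.
King squares — a3: attacked by Qb2; b3: attacked by Qb2; b4: attacked by Qb2; a5: attacked by Ra3; b5: attacked by Qb2.
Legal moves for White: none.
In check with no legal moves → checkmate.

checkmate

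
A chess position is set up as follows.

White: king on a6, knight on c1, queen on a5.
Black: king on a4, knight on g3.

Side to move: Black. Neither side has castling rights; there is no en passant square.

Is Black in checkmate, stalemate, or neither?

Black to move; black king on a4.
In check: yes, from the white queen on a5.
King squares — a3: attacked by Qa5; b3: attacked by Nc1; b4: attacked by Qa5; a5: attacked by Ka6; b5: attacked by Qa5.
Legal moves for Black: none.
In check with no legal moves → checkmate.

checkmate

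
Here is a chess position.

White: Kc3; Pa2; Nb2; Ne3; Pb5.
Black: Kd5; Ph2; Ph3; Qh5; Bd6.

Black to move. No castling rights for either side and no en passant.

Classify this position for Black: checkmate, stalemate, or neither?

Black to move; black king on d5.
In check: yes, from the white knight on e3.
King squares — c4: attacked by Nb2; d4: attacked by Kc3; e4: available; c5: available; e5: available; c6: attacked by Pb5; d6: own bishop; e6: available.
Legal moves for Black: Ke6, Ke5, Kc5, Ke4.
Black is in check but has 4 legal moves → neither.

neither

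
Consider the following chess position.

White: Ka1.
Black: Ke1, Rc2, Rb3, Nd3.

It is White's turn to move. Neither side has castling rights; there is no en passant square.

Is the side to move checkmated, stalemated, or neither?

stalemate

White to move; white king on a1.
In check: no.
King squares — b1: attacked by Rb3; a2: attacked by Rc2; b2: attacked by Rc2.
Legal moves for White: none.
Not in check and no legal moves → stalemate.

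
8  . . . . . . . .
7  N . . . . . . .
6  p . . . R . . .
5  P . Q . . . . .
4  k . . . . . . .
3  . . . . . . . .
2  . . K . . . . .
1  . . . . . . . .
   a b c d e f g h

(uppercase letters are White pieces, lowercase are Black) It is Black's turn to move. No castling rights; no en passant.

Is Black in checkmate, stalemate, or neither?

stalemate

Black to move; black king on a4.
In check: no.
King squares — a3: attacked by Qc5; b3: attacked by Kc2; b4: attacked by Qc5; a5: attacked by Qc5; b5: attacked by Qc5.
Legal moves for Black: none.
Not in check and no legal moves → stalemate.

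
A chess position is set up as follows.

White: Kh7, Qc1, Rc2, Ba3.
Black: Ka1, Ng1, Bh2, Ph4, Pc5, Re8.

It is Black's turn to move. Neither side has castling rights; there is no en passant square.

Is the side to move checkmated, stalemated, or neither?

Black to move; black king on a1.
In check: yes, from the white queen on c1.
King squares — b1: attacked by Qc1; a2: attacked by Rc2; b2: attacked by Qc1.
Legal moves for Black: none.
In check with no legal moves → checkmate.

checkmate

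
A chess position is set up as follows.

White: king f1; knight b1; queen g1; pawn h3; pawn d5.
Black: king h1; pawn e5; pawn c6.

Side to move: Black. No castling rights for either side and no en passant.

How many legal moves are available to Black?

0

Black to move; king on h1.
In check: yes, from the white queen on g1.
Legal moves: none.
Count: 0.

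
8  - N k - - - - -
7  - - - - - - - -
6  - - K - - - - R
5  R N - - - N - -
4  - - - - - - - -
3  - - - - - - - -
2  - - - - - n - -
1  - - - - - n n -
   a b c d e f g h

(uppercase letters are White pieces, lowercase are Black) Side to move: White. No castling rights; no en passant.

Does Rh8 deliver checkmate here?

After Rh8: black king on c8; in check: yes, from the white rook on h8.
King squares — b7: attacked by Kc6; c7: attacked by Nb5; d7: attacked by Kc6; b8: attacked by Rh8; d8: attacked by Rh8.
Black has no legal moves → checkmate.

yes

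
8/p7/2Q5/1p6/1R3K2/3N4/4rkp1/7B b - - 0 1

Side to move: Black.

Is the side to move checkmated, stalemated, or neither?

Black to move; black king on f2.
In check: yes, from the white knight on d3.
Legal moves for Black: Kg1, Kf1.
Black is in check but has 2 legal moves → neither.

neither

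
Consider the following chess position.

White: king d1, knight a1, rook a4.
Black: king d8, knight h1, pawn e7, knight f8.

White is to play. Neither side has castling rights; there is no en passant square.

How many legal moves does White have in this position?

20

White to move; king on d1.
In check: no.
Legal moves: Ra8+, Ra7, Ra6, Ra5, Rh4, Rg4, Rf4, Re4, Rd4+, Rc4, Rb4, Ra3, Ra2, Ke2, Kd2, Kc2, Ke1, Kc1, Nb3, Nc2.
Count: 20.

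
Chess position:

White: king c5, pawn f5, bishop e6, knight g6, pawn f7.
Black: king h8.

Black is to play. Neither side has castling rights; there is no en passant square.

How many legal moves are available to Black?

Black to move; king on h8.
In check: yes, from the white knight on g6.
Legal moves: Kh7, Kg7.
Count: 2.

2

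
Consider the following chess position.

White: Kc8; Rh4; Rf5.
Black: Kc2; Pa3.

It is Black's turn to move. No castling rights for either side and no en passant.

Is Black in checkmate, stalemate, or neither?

neither

Black to move; black king on c2.
In check: no.
Legal moves for Black: Kd3, Kc3, Kb3, Kd2, Kb2, Kd1, Kc1, Kb1, a2.
Black has 9 legal moves and is not in check → neither.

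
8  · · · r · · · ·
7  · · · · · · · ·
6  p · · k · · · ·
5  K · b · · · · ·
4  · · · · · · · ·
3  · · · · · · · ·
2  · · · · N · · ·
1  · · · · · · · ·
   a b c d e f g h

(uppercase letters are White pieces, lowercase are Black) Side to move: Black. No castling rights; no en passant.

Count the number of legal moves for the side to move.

Black to move; king on d6.
In check: no.
Legal moves: Rh8, Rg8, Rf8, Re8, Rc8, Rb8, Ra8, Rd7, Ke7, Kd7, Kc7, Ke6, Kc6, Ke5, Kd5, Ba7, Bb6+, Bd4, Bb4+, Be3, Ba3, Bf2, Bg1.
Count: 23.

23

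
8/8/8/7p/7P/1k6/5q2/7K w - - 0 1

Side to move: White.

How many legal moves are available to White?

White to move; king on h1.
In check: no.
Legal moves: none.
Count: 0.

0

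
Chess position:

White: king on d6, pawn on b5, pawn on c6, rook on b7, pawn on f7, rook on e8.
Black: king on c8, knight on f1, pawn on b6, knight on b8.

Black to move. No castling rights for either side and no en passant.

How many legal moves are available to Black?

Black to move; king on c8.
In check: yes, from the white rook on e8.
Legal moves: none.
Count: 0.

0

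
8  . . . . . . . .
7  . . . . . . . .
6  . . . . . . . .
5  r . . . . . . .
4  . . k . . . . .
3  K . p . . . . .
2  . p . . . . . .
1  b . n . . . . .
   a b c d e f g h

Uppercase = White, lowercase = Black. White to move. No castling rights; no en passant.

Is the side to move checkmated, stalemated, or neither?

checkmate

White to move; white king on a3.
In check: yes, from the black rook on a5.
King squares — a2: attacked by Nc1; b2: attacked by Ba1; b3: attacked by Nc1; a4: attacked by Ra5; b4: attacked by Kc4.
Legal moves for White: none.
In check with no legal moves → checkmate.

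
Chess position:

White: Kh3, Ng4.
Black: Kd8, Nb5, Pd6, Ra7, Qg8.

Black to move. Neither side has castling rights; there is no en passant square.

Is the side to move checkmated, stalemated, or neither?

neither

Black to move; black king on d8.
In check: no.
Legal moves for Black include: Qh8+, Qf8, Qe8, Qh7+, Qg7, Qf7, Qg6, Qe6, Qg5, Qd5, Qxg4+, Qc4, Qb3+, Qa2, Ke8, Kc8, Ke7, Kd7, ... (list truncated; more exist).
Black has legal moves and is not in check → neither.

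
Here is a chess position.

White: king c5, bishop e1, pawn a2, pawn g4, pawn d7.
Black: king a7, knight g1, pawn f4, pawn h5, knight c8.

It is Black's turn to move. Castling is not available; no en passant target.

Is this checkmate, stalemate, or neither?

Black to move; black king on a7.
In check: no.
Legal moves for Black: Ne7, Nd6, Nb6, Kb8, Ka8, Kb7, Ka6, Nh3, Nf3, Ne2, hxg4, h4, f3.
Black has 13 legal moves and is not in check → neither.

neither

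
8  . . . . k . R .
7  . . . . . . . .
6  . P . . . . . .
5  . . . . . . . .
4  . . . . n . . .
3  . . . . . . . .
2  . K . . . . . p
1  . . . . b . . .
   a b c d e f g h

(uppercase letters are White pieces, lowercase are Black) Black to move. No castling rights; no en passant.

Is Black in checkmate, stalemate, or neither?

neither

Black to move; black king on e8.
In check: yes, from the white rook on g8.
Legal moves for Black: Kf7, Ke7, Kd7.
Black is in check but has 3 legal moves → neither.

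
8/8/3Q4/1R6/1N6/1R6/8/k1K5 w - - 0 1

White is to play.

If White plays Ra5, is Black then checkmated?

yes

After Ra5: black king on a1; in check: yes, from the white rook on a5.
King squares — b1: attacked by Kc1; a2: attacked by Nb4; b2: attacked by Kc1.
Black has no legal moves → checkmate.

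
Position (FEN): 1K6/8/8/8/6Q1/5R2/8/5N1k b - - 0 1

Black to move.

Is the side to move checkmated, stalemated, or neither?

Black to move; black king on h1.
In check: no.
King squares — g1: attacked by Qg4; g2: attacked by Qg4; h2: attacked by Nf1.
Legal moves for Black: none.
Not in check and no legal moves → stalemate.

stalemate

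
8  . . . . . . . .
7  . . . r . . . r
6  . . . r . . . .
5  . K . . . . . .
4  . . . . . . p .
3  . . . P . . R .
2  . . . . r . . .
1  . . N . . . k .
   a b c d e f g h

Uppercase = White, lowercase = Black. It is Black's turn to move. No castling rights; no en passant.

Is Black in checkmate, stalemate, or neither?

Black to move; black king on g1.
In check: yes, from the white rook on g3.
Legal moves for Black: Kh2, Kf2, Kh1, Kf1, Rg2.
Black is in check but has 5 legal moves → neither.

neither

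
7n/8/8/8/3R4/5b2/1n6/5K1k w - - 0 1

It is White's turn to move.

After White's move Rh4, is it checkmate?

yes

After Rh4: black king on h1; in check: yes, from the white rook on h4.
King squares — g1: attacked by Kf1; g2: attacked by Kf1; h2: attacked by Rh4.
Black has no legal moves → checkmate.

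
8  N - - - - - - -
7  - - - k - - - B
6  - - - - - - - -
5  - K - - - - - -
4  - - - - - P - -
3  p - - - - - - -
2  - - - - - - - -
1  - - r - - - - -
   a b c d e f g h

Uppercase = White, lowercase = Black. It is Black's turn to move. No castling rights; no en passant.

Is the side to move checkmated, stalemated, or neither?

Black to move; black king on d7.
In check: no.
Legal moves for Black include: Ke8, Kd8, Kc8, Ke7, Ke6, Kd6, Rc8, Rc7, Rc6, Rc5+, Rc4, Rc3, Rc2, Rh1, Rg1, Rf1, Re1, Rd1, ... (list truncated; more exist).
Black has legal moves and is not in check → neither.

neither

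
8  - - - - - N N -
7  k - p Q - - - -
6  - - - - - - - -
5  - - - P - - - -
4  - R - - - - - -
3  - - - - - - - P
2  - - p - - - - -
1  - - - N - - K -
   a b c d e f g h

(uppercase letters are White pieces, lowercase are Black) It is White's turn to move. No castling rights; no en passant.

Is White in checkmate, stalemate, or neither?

neither

White to move; white king on g1.
In check: no.
Legal moves for White include: Ne7, Nh6, Nf6, Nh7, Ng6, Ne6, Qe8, Qd8, Qc8, Qh7, Qg7, Qf7, Qe7, Qxc7+, Qe6, Qd6, Qc6, Qf5, ... (list truncated; more exist).
White has legal moves and is not in check → neither.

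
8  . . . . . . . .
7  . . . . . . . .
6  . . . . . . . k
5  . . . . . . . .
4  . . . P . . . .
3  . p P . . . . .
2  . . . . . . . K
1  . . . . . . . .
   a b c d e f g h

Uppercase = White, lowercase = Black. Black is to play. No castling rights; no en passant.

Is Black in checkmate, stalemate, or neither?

Black to move; black king on h6.
In check: no.
Legal moves for Black: Kh7, Kg7, Kg6, Kh5, Kg5, b2.
Black has 6 legal moves and is not in check → neither.

neither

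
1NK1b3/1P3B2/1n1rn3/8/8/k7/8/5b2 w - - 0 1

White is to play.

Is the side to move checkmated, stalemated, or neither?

White to move; white king on c8.
In check: yes, from the black knight on b6.
King squares — b7: own pawn; c7: attacked by Ne6; d7: attacked by Nb6; b8: own knight; d8: attacked by Rd6.
Legal moves for White: none.
In check with no legal moves → checkmate.

checkmate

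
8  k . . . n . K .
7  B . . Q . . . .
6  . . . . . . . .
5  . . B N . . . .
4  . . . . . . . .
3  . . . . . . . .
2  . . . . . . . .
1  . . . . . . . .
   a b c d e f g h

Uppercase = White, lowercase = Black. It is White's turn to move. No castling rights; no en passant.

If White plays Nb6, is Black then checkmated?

After Nb6: black king on a8; in check: yes, from the white knight on b6.
King squares — a7: attacked by Qd7; b7: attacked by Qd7; b8: attacked by Ba7.
Black has no legal moves → checkmate.

yes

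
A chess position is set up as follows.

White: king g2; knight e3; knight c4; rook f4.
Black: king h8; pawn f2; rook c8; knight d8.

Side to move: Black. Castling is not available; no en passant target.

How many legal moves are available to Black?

Black to move; king on h8.
In check: no.
Legal moves: Kg8, Kh7, Kg7, Nf7, Nb7, Ne6, Nc6, Rb8, Ra8, Rc7, Rc6, Rc5, Rxc4, f1=Q+, f1=R, f1=B+, f1=N.
Count: 17.

17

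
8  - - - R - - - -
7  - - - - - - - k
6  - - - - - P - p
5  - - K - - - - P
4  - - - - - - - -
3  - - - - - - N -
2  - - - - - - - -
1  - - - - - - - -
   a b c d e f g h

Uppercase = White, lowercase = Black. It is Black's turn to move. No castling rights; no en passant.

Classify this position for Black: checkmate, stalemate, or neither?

Black to move; black king on h7.
In check: no.
King squares — g6: attacked by Ph5; h6: own pawn; g7: attacked by Pf6; g8: attacked by Rd8; h8: attacked by Rd8.
Legal moves for Black: none.
Not in check and no legal moves → stalemate.

stalemate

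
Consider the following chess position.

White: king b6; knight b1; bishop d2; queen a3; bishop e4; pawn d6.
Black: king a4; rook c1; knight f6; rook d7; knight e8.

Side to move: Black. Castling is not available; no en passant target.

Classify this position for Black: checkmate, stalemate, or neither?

Black to move; black king on a4.
In check: yes, from the white queen on a3.
King squares — a3: attacked by Nb1; b3: attacked by Qa3; b4: attacked by Bd2; a5: attacked by Bd2; b5: attacked by Kb6.
Legal moves for Black: none.
In check with no legal moves → checkmate.

checkmate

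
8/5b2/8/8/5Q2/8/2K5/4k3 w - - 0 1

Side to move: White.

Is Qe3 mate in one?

After Qe3: black king on e1; in check: yes, from the white queen on e3.
Black has 1 legal reply: Kf1.
In check but a legal move exists → not checkmate.

no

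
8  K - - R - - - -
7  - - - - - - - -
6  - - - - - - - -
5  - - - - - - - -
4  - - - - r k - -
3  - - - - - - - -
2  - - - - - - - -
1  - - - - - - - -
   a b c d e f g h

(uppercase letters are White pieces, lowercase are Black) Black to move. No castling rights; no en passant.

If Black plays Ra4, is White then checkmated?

no

After Ra4: white king on a8; in check: yes, from the black rook on a4.
White has 2 legal replies: Kb8, Kb7.
In check but a legal move exists → not checkmate.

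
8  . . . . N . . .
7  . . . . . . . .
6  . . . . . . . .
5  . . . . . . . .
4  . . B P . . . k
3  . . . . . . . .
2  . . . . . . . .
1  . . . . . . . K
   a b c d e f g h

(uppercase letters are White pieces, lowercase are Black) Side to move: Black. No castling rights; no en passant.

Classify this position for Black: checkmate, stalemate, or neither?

Black to move; black king on h4.
In check: no.
Legal moves for Black: Kh5, Kg5, Kg4, Kh3, Kg3.
Black has 5 legal moves and is not in check → neither.

neither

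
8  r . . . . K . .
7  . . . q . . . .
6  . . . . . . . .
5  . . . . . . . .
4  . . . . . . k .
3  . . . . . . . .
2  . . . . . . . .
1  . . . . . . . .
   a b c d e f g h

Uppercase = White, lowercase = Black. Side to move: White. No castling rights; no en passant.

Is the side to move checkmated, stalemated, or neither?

White to move; white king on f8.
In check: yes, from the black rook on a8.
King squares — e7: attacked by Qd7; f7: attacked by Qd7; g7: attacked by Qd7; e8: attacked by Qd7; g8: attacked by Ra8.
Legal moves for White: none.
In check with no legal moves → checkmate.

checkmate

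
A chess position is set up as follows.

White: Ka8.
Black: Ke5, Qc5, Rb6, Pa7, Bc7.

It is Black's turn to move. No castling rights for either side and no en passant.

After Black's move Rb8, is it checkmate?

After Rb8: white king on a8; in check: yes, from the black rook on b8.
King squares — a7: attacked by Qc5; b7: attacked by Rb8; b8: attacked by Bc7.
White has no legal moves → checkmate.

yes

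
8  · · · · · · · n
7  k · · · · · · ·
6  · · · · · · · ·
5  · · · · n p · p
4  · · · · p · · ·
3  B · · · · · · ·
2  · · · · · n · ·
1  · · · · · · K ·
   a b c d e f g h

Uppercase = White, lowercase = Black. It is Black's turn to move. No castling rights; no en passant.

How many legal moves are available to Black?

Black to move; king on a7.
In check: no.
Legal moves: Nhf7, Nhg6, Kb8, Ka8, Kb7, Kb6, Ka6, Nef7, Nd7, Neg6, Nc6, Neg4, Nc4, Nf3+, Ned3, Nfg4, Nh3+, Nfd3, Nh1, Nd1, h4, f4, e3.
Count: 23.

23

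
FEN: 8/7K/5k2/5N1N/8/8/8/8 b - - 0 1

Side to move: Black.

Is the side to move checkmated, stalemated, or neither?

Black to move; black king on f6.
In check: yes, from the white knight on h5.
Legal moves for Black: Kf7, Ke6, Kg5, Kxf5, Ke5.
Black is in check but has 5 legal moves → neither.

neither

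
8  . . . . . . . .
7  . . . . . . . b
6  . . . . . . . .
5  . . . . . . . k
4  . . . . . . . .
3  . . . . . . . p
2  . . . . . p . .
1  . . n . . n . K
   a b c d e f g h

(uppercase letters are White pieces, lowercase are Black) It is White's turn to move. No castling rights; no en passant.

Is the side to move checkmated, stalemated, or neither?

stalemate

White to move; white king on h1.
In check: no.
King squares — g1: attacked by Pf2; g2: attacked by Ph3; h2: attacked by Nf1.
Legal moves for White: none.
Not in check and no legal moves → stalemate.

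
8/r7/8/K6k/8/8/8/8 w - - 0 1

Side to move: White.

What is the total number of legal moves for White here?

White to move; king on a5.
In check: yes, from the black rook on a7.
Legal moves: Kb6, Kb5, Kb4.
Count: 3.

3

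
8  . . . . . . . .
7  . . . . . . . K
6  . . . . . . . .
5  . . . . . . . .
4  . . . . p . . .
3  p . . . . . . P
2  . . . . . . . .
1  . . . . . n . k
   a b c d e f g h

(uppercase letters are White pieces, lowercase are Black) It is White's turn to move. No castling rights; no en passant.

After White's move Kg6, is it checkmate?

no

After Kg6: black king on h1; in check: no.
Black is not in check, so this cannot be checkmate.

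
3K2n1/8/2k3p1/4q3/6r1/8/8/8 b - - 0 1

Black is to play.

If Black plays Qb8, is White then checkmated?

yes

After Qb8: white king on d8; in check: yes, from the black queen on b8.
King squares — c7: attacked by Kc6; d7: attacked by Kc6; e7: attacked by Ng8; c8: attacked by Qb8; e8: attacked by Qb8.
White has no legal moves → checkmate.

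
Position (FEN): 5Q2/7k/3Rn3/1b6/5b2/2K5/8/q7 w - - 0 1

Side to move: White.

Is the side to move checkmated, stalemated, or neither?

White to move; white king on c3.
In check: yes, from the black queen on a1.
King squares — b2: attacked by Qa1; c2: available; d2: attacked by Bf4; b3: available; d3: attacked by Bb5; b4: available; c4: attacked by Bb5; d4: attacked by Qa1.
Legal moves for White: Kb4, Kb3, Kc2.
White is in check but has 3 legal moves → neither.

neither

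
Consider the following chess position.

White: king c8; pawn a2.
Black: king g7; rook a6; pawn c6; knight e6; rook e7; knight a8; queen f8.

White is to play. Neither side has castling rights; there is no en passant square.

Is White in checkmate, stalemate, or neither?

checkmate

White to move; white king on c8.
In check: yes, from the black queen on f8.
King squares — b7: attacked by Re7; c7: attacked by Ne6; d7: attacked by Re7; b8: attacked by Qf8; d8: attacked by Ne6.
Legal moves for White: none.
In check with no legal moves → checkmate.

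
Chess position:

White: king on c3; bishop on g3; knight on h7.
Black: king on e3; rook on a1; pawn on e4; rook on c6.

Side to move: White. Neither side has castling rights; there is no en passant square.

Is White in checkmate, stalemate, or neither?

neither

White to move; white king on c3.
In check: yes, from the black rook on c6.
King squares — b2: available; c2: attacked by Rc6; d2: attacked by Ke3; b3: available; d3: attacked by Ke3; b4: available; c4: attacked by Rc6; d4: attacked by Ke3.
Legal moves for White: Kb4, Kb3, Kb2.
White is in check but has 3 legal moves → neither.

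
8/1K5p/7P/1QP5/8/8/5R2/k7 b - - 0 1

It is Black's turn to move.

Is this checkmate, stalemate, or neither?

stalemate

Black to move; black king on a1.
In check: no.
King squares — b1: attacked by Qb5; a2: attacked by Rf2; b2: attacked by Rf2.
Legal moves for Black: none.
Not in check and no legal moves → stalemate.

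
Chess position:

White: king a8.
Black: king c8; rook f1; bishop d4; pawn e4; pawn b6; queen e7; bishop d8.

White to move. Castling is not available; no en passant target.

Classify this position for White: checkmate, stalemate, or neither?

White to move; white king on a8.
In check: no.
King squares — a7: attacked by Qe7; b7: attacked by Qe7; b8: attacked by Kc8.
Legal moves for White: none.
Not in check and no legal moves → stalemate.

stalemate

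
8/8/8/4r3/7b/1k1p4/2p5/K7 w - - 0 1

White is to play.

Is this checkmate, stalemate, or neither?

stalemate

White to move; white king on a1.
In check: no.
King squares — b1: attacked by Pc2; a2: attacked by Kb3; b2: attacked by Kb3.
Legal moves for White: none.
Not in check and no legal moves → stalemate.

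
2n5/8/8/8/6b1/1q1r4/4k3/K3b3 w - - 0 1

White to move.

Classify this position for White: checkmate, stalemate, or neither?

stalemate

White to move; white king on a1.
In check: no.
King squares — b1: attacked by Qb3; a2: attacked by Qb3; b2: attacked by Qb3.
Legal moves for White: none.
Not in check and no legal moves → stalemate.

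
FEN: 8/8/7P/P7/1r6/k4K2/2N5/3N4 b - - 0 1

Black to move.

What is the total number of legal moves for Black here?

3

Black to move; king on a3.
In check: yes, from the white knight on c2.
Legal moves: Ka4, Kb3, Ka2.
Count: 3.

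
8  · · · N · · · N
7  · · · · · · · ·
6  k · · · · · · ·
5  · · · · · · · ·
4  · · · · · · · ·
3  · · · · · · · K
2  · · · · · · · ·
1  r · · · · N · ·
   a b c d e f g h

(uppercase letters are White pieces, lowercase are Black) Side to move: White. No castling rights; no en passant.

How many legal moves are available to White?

15

White to move; king on h3.
In check: no.
Legal moves: Nhf7, Ng6, Ndf7, Nb7, Ne6, Nc6, Kh4, Kg4, Kg3, Kh2, Kg2, Ng3, Ne3, Nh2, Nd2.
Count: 15.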